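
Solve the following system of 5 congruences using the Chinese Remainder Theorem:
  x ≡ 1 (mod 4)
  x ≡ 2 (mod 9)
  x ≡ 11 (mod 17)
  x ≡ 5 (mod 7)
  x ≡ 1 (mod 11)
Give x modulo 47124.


Product of moduli M = 4 · 9 · 17 · 7 · 11 = 47124.
Merge one congruence at a time:
  Start: x ≡ 1 (mod 4).
  Combine with x ≡ 2 (mod 9); new modulus lcm = 36.
    Write x = 1 + 4·t and substitute into x ≡ 2 (mod 9): 4·t ≡ 2 − 1 = 1 (mod 9).
    The inverse of 4 mod 9 is 7 (since 4·7 = 28 = 3·9 + 1), so t ≡ 7·1 = 7 ≡ 7 (mod 9).
    Then x = 1 + 4·7 = 29, valid modulo lcm(4, 9) = 36: x ≡ 29 (mod 36).
  Combine with x ≡ 11 (mod 17); new modulus lcm = 612.
    Write x = 29 + 36·t and substitute into x ≡ 11 (mod 17): 36·t ≡ 11 − 29 = -18 (mod 17).
    Reduce coefficients mod 17: 2·t ≡ 16 (mod 17).
    The inverse of 2 mod 17 is 9 (since 2·9 = 18 = 1·17 + 1), so t ≡ 9·16 = 144 ≡ 8 (mod 17).
    Then x = 29 + 36·8 = 317, valid modulo lcm(36, 17) = 612: x ≡ 317 (mod 612).
  Combine with x ≡ 5 (mod 7); new modulus lcm = 4284.
    Write x = 317 + 612·t and substitute into x ≡ 5 (mod 7): 612·t ≡ 5 − 317 = -312 (mod 7).
    Reduce coefficients mod 7: 3·t ≡ 3 (mod 7).
    The inverse of 3 mod 7 is 5 (since 3·5 = 15 = 2·7 + 1), so t ≡ 5·3 = 15 ≡ 1 (mod 7).
    Then x = 317 + 612·1 = 929, valid modulo lcm(612, 7) = 4284: x ≡ 929 (mod 4284).
  Combine with x ≡ 1 (mod 11); new modulus lcm = 47124.
    Write x = 929 + 4284·t and substitute into x ≡ 1 (mod 11): 4284·t ≡ 1 − 929 = -928 (mod 11).
    Reduce coefficients mod 11: 5·t ≡ 7 (mod 11).
    The inverse of 5 mod 11 is 9 (since 5·9 = 45 = 4·11 + 1), so t ≡ 9·7 = 63 ≡ 8 (mod 11).
    Then x = 929 + 4284·8 = 35201, valid modulo lcm(4284, 11) = 47124: x ≡ 35201 (mod 47124).
Verify against each original: 35201 mod 4 = 1, 35201 mod 9 = 2, 35201 mod 17 = 11, 35201 mod 7 = 5, 35201 mod 11 = 1.

x ≡ 35201 (mod 47124).


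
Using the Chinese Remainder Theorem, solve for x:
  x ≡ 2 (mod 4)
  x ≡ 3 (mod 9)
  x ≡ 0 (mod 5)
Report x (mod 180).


Moduli 4, 9, 5 are pairwise coprime; by CRT there is a unique solution modulo M = 4 · 9 · 5 = 180.
Solve pairwise, accumulating the modulus:
  Start with x ≡ 2 (mod 4).
  Combine with x ≡ 3 (mod 9): since gcd(4, 9) = 1, we get a unique residue mod 36.
    Write x = 2 + 4·t and substitute into x ≡ 3 (mod 9): 4·t ≡ 3 − 2 = 1 (mod 9).
    The inverse of 4 mod 9 is 7 (since 4·7 = 28 = 3·9 + 1), so t ≡ 7·1 = 7 ≡ 7 (mod 9).
    Then x = 2 + 4·7 = 30, valid modulo lcm(4, 9) = 36: x ≡ 30 (mod 36).
  Combine with x ≡ 0 (mod 5): since gcd(36, 5) = 1, we get a unique residue mod 180.
    Write x = 30 + 36·t and substitute into x ≡ 0 (mod 5): 36·t ≡ 0 − 30 = -30 (mod 5).
    Reduce coefficients mod 5: 1·t ≡ 0 (mod 5).
    So t ≡ 0 (mod 5).
    Then x = 30 + 36·0 = 30, valid modulo lcm(36, 5) = 180: x ≡ 30 (mod 180).
Verify: 30 mod 4 = 2 ✓, 30 mod 9 = 3 ✓, 30 mod 5 = 0 ✓.

x ≡ 30 (mod 180).


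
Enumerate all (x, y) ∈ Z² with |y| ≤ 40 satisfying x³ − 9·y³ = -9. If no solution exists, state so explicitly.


The equation is x³ - 9y³ = -9. For fixed y, x³ = 9·y³ − 9, so a solution requires the RHS to be a perfect cube.
Strategy: iterate y from -40 to 40, compute RHS = 9·y³ − 9, and check whether it is a (positive or negative) perfect cube.
Check small values of y:
  y = 0: RHS = -9 is not a perfect cube.
  y = 1: RHS = 0 = (0)³ ⇒ x = 0 works.
  y = -1: RHS = -18 is not a perfect cube.
  y = 2: RHS = 63 is not a perfect cube.
  y = -2: RHS = -81 is not a perfect cube.
  y = 3: RHS = 234 is not a perfect cube.
  y = -3: RHS = -252 is not a perfect cube.
Continuing the search up to |y| = 40 finds no further solutions beyond those listed.
Collected solutions: (0, 1).

Solutions (with |y| ≤ 40): (0, 1).


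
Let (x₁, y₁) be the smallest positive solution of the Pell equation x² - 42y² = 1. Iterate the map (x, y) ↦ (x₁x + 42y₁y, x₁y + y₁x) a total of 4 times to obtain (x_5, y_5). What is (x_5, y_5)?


Step 1: Find the fundamental solution (x₁, y₁) of x² - 42y² = 1.
  Expand √42 as a continued fraction. a₀ = ⌊√42⌋ = 6; iterate m_{k+1} = d_k·a_k − m_k, d_{k+1} = (42 − m_{k+1}²)/d_k, a_{k+1} = ⌊(a₀ + m_{k+1})/d_{k+1}⌋ (starting m₀ = 0, d₀ = 1), with convergents p_k = a_k·p_{k-1} + p_{k-2}, q_k = a_k·q_{k-1} + q_{k-2} (p₋₁ = 1, q₋₁ = 0):
  k = 0: a₀ = 6; p₀/q₀ = 6/1; p₀² − 42·q₀² = 36 − 42 = -6.
  k = 1: m = 6, d = 6, a = ⌊(6 + 6)/6⌋ = 2; p/q = (2·6 + 1)/(2·1 + 0) = 13/2; p² − 42·q² = 169 − 168 = 1.
  The first convergent with p² − 42·q² = 1 gives the fundamental solution (x₁, y₁) = (13, 2).
Step 2: Apply the recurrence (x_{n+1}, y_{n+1}) = (x₁x_n + 42y₁y_n, x₁y_n + y₁x_n) repeatedly.
  From (x_1, y_1) = (13, 2): x_2 = 13·13 + 42·2·2 = 337; y_2 = 13·2 + 2·13 = 52.
  From (x_2, y_2) = (337, 52): x_3 = 13·337 + 42·2·52 = 8749; y_3 = 13·52 + 2·337 = 1350.
  From (x_3, y_3) = (8749, 1350): x_4 = 13·8749 + 42·2·1350 = 227137; y_4 = 13·1350 + 2·8749 = 35048.
  From (x_4, y_4) = (227137, 35048): x_5 = 13·227137 + 42·2·35048 = 5896813; y_5 = 13·35048 + 2·227137 = 909898.
Step 3: Verify x_5² - 42·y_5² = 34772403556969 - 34772403556968 = 1 (should be 1). ✓

(x_1, y_1) = (13, 2); (x_5, y_5) = (5896813, 909898).


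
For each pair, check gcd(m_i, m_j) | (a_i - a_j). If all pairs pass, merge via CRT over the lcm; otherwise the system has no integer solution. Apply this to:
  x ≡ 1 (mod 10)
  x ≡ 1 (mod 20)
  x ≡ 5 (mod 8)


Moduli 10, 20, 8 are not pairwise coprime, so CRT works modulo lcm(m_i) when all pairwise compatibility conditions hold.
Pairwise compatibility: gcd(m_i, m_j) must divide a_i - a_j for every pair.
Merge one congruence at a time:
  Start: x ≡ 1 (mod 10).
  Combine with x ≡ 1 (mod 20): gcd(10, 20) = 10; 1 - 1 = 0, which IS divisible by 10, so compatible.
    Write x = 1 + 10·t and substitute into x ≡ 1 (mod 20): 10·t ≡ 1 − 1 = 0 (mod 20).
    Divide the congruence (and modulus) by g = 10: 1·t ≡ 0 (mod 2).
    So t ≡ 0 (mod 2).
    Then x = 1 + 10·0 = 1, valid modulo lcm(10, 20) = 20: x ≡ 1 (mod 20).
  Combine with x ≡ 5 (mod 8): gcd(20, 8) = 4; 5 - 1 = 4, which IS divisible by 4, so compatible.
    Write x = 1 + 20·t and substitute into x ≡ 5 (mod 8): 20·t ≡ 5 − 1 = 4 (mod 8).
    Divide the congruence (and modulus) by g = 4: 5·t ≡ 1 (mod 2).
    Reduce coefficients mod 2: 1·t ≡ 1 (mod 2).
    So t ≡ 1 (mod 2).
    Then x = 1 + 20·1 = 21, valid modulo lcm(20, 8) = 40: x ≡ 21 (mod 40).
Verify: 21 mod 10 = 1, 21 mod 20 = 1, 21 mod 8 = 5.

x ≡ 21 (mod 40).


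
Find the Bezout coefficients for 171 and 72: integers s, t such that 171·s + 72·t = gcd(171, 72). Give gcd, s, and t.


Euclidean algorithm on (171, 72) — divide until remainder is 0:
  171 = 2 · 72 + 27
  72 = 2 · 27 + 18
  27 = 1 · 18 + 9
  18 = 2 · 9 + 0
gcd(171, 72) = 9.
Track Bezout coefficients alongside the remainders: start with r₀ = 171 = a·1 + b·0 (s = 1, t = 0) and r₁ = 72 = a·0 + b·1 (s = 0, t = 1); each new remainder r_{k+1} = r_{k-1} − q_k·r_k inherits s_{k+1} = s_{k-1} − q_k·s_k, t_{k+1} = t_{k-1} − q_k·t_k, so r_k = a·s_k + b·t_k at every step:
  q = 2: r = 27, s = 1 − 2·0 = 1, t = 0 − 2·1 = -2  (check: 171·1 + 72·(-2) = 27)
  q = 2: r = 18, s = 0 − 2·1 = -2, t = 1 − 2·(-2) = 5  (check: 171·(-2) + 72·5 = 18)
  q = 1: r = 9, s = 1 − 1·(-2) = 3, t = -2 − 1·5 = -7  (check: 171·3 + 72·(-7) = 9)
The row with r = 9 (the gcd) gives the Bezout coefficients s = 3, t = -7.
Result: 171 · (3) + 72 · (-7) = 9.

gcd(171, 72) = 9; s = 3, t = -7 (check: 171·3 + 72·(-7) = 9).


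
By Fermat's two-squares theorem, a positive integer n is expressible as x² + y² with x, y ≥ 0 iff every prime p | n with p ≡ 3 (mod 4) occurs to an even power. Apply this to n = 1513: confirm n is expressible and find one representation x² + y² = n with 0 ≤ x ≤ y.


Step 1: Factor n = 1513 = 17 · 89.
Step 2: Check the mod-4 condition on each prime factor: 17 ≡ 1 (mod 4), exponent 1; 89 ≡ 1 (mod 4), exponent 1.
All primes ≡ 3 (mod 4) appear to even exponent (or don't appear), so by the two-squares theorem n IS expressible as a sum of two squares.
Step 3: Build a representation. Here n = 17 · 89 is a product of primes ≡ 1 (mod 4). Each prime p ≡ 1 (mod 4) is itself a sum of two squares; find a² by testing p − a² for a perfect square:
  17: 17 − 1² = 16 = 4² ⇒ 17 = 1² + 4².
  89: 89 − 1² = 88, 89 − 2² = 85, 89 − 3² = 80, 89 − 4² = 73, 89 − 5² = 64 = 8² ⇒ 89 = 5² + 8².
  Combine using the Brahmagupta–Fibonacci identity (a² + b²)(c² + d²) = (ac − bd)² + (ad + bc)² = (ac + bd)² + (ad − bc)²:
  17 · 89 = 1513: from (1² + 4²)(5² + 8²), take (1·5 − 4·8, 1·8 + 4·5) = (5 − 32, 8 + 20) = (-27, 28); dropping signs (only squares matter) gives (27, 28); check 27² + 28² = 729 + 784 = 1513 ✓.
Step 4: Order so x ≤ y and verify: 27² + 28² = 729 + 784 = 1513 = n. ✓

n = 1513 = 27² + 28² (one valid representation with x ≤ y).


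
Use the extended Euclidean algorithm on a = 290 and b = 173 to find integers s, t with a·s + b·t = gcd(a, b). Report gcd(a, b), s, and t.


Euclidean algorithm on (290, 173) — divide until remainder is 0:
  290 = 1 · 173 + 117
  173 = 1 · 117 + 56
  117 = 2 · 56 + 5
  56 = 11 · 5 + 1
  5 = 5 · 1 + 0
gcd(290, 173) = 1.
Track Bezout coefficients alongside the remainders: start with r₀ = 290 = a·1 + b·0 (s = 1, t = 0) and r₁ = 173 = a·0 + b·1 (s = 0, t = 1); each new remainder r_{k+1} = r_{k-1} − q_k·r_k inherits s_{k+1} = s_{k-1} − q_k·s_k, t_{k+1} = t_{k-1} − q_k·t_k, so r_k = a·s_k + b·t_k at every step:
  q = 1: r = 117, s = 1 − 1·0 = 1, t = 0 − 1·1 = -1  (check: 290·1 + 173·(-1) = 117)
  q = 1: r = 56, s = 0 − 1·1 = -1, t = 1 − 1·(-1) = 2  (check: 290·(-1) + 173·2 = 56)
  q = 2: r = 5, s = 1 − 2·(-1) = 3, t = -1 − 2·2 = -5  (check: 290·3 + 173·(-5) = 5)
  q = 11: r = 1, s = -1 − 11·3 = -34, t = 2 − 11·(-5) = 57  (check: 290·(-34) + 173·57 = 1)
The row with r = 1 (the gcd) gives the Bezout coefficients s = -34, t = 57.
Result: 290 · (-34) + 173 · (57) = 1.

gcd(290, 173) = 1; s = -34, t = 57 (check: 290·(-34) + 173·57 = 1).


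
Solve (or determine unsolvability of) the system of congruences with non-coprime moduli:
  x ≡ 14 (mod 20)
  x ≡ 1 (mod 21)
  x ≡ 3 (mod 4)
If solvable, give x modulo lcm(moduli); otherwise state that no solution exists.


Moduli 20, 21, 4 are not pairwise coprime, so CRT works modulo lcm(m_i) when all pairwise compatibility conditions hold.
Pairwise compatibility: gcd(m_i, m_j) must divide a_i - a_j for every pair.
Merge one congruence at a time:
  Start: x ≡ 14 (mod 20).
  Combine with x ≡ 1 (mod 21): gcd(20, 21) = 1; 1 - 14 = -13, which IS divisible by 1, so compatible.
    Write x = 14 + 20·t and substitute into x ≡ 1 (mod 21): 20·t ≡ 1 − 14 = -13 (mod 21).
    Reduce coefficients mod 21: 20·t ≡ 8 (mod 21).
    The inverse of 20 mod 21 is 20 (since 20·20 = 400 = 19·21 + 1), so t ≡ 20·8 = 160 ≡ 13 (mod 21).
    Then x = 14 + 20·13 = 274, valid modulo lcm(20, 21) = 420: x ≡ 274 (mod 420).
  Combine with x ≡ 3 (mod 4): gcd(420, 4) = 4, and 3 - 274 = -271 is NOT divisible by 4.
    ⇒ system is inconsistent (no integer solution).

No solution (the system is inconsistent).


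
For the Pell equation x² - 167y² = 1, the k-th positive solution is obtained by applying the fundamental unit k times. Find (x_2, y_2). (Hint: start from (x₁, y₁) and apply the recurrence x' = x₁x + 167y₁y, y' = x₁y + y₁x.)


Step 1: Find the fundamental solution (x₁, y₁) of x² - 167y² = 1.
  Expand √167 as a continued fraction. a₀ = ⌊√167⌋ = 12; iterate m_{k+1} = d_k·a_k − m_k, d_{k+1} = (167 − m_{k+1}²)/d_k, a_{k+1} = ⌊(a₀ + m_{k+1})/d_{k+1}⌋ (starting m₀ = 0, d₀ = 1), with convergents p_k = a_k·p_{k-1} + p_{k-2}, q_k = a_k·q_{k-1} + q_{k-2} (p₋₁ = 1, q₋₁ = 0):
  k = 0: a₀ = 12; p₀/q₀ = 12/1; p₀² − 167·q₀² = 144 − 167 = -23.
  k = 1: m = 12, d = 23, a = ⌊(12 + 12)/23⌋ = 1; p/q = (1·12 + 1)/(1·1 + 0) = 13/1; p² − 167·q² = 169 − 167 = 2.
  k = 2: m = 11, d = 2, a = ⌊(12 + 11)/2⌋ = 11; p/q = (11·13 + 12)/(11·1 + 1) = 155/12; p² − 167·q² = 24025 − 24048 = -23.
  k = 3: m = 11, d = 23, a = ⌊(12 + 11)/23⌋ = 1; p/q = (1·155 + 13)/(1·12 + 1) = 168/13; p² − 167·q² = 28224 − 28223 = 1.
  The first convergent with p² − 167·q² = 1 gives the fundamental solution (x₁, y₁) = (168, 13).
Step 2: Apply the recurrence (x_{n+1}, y_{n+1}) = (x₁x_n + 167y₁y_n, x₁y_n + y₁x_n) repeatedly.
  From (x_1, y_1) = (168, 13): x_2 = 168·168 + 167·13·13 = 56447; y_2 = 168·13 + 13·168 = 4368.
Step 3: Verify x_2² - 167·y_2² = 3186263809 - 3186263808 = 1 (should be 1). ✓

(x_1, y_1) = (168, 13); (x_2, y_2) = (56447, 4368).


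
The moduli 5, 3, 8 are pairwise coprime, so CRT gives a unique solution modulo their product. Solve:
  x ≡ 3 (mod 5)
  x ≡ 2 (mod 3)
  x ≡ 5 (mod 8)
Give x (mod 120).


Moduli 5, 3, 8 are pairwise coprime; by CRT there is a unique solution modulo M = 5 · 3 · 8 = 120.
Solve pairwise, accumulating the modulus:
  Start with x ≡ 3 (mod 5).
  Combine with x ≡ 2 (mod 3): since gcd(5, 3) = 1, we get a unique residue mod 15.
    Write x = 3 + 5·t and substitute into x ≡ 2 (mod 3): 5·t ≡ 2 − 3 = -1 (mod 3).
    Reduce coefficients mod 3: 2·t ≡ 2 (mod 3).
    The inverse of 2 mod 3 is 2 (since 2·2 = 4 = 1·3 + 1), so t ≡ 2·2 = 4 ≡ 1 (mod 3).
    Then x = 3 + 5·1 = 8, valid modulo lcm(5, 3) = 15: x ≡ 8 (mod 15).
  Combine with x ≡ 5 (mod 8): since gcd(15, 8) = 1, we get a unique residue mod 120.
    Write x = 8 + 15·t and substitute into x ≡ 5 (mod 8): 15·t ≡ 5 − 8 = -3 (mod 8).
    Reduce coefficients mod 8: 7·t ≡ 5 (mod 8).
    The inverse of 7 mod 8 is 7 (since 7·7 = 49 = 6·8 + 1), so t ≡ 7·5 = 35 ≡ 3 (mod 8).
    Then x = 8 + 15·3 = 53, valid modulo lcm(15, 8) = 120: x ≡ 53 (mod 120).
Verify: 53 mod 5 = 3 ✓, 53 mod 3 = 2 ✓, 53 mod 8 = 5 ✓.

x ≡ 53 (mod 120).


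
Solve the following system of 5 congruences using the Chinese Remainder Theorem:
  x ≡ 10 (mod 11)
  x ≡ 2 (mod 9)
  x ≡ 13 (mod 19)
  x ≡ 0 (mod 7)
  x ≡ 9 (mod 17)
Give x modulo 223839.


Product of moduli M = 11 · 9 · 19 · 7 · 17 = 223839.
Merge one congruence at a time:
  Start: x ≡ 10 (mod 11).
  Combine with x ≡ 2 (mod 9); new modulus lcm = 99.
    Write x = 10 + 11·t and substitute into x ≡ 2 (mod 9): 11·t ≡ 2 − 10 = -8 (mod 9).
    Reduce coefficients mod 9: 2·t ≡ 1 (mod 9).
    The inverse of 2 mod 9 is 5 (since 2·5 = 10 = 1·9 + 1), so t ≡ 5·1 = 5 ≡ 5 (mod 9).
    Then x = 10 + 11·5 = 65, valid modulo lcm(11, 9) = 99: x ≡ 65 (mod 99).
  Combine with x ≡ 13 (mod 19); new modulus lcm = 1881.
    Write x = 65 + 99·t and substitute into x ≡ 13 (mod 19): 99·t ≡ 13 − 65 = -52 (mod 19).
    Reduce coefficients mod 19: 4·t ≡ 5 (mod 19).
    The inverse of 4 mod 19 is 5 (since 4·5 = 20 = 1·19 + 1), so t ≡ 5·5 = 25 ≡ 6 (mod 19).
    Then x = 65 + 99·6 = 659, valid modulo lcm(99, 19) = 1881: x ≡ 659 (mod 1881).
  Combine with x ≡ 0 (mod 7); new modulus lcm = 13167.
    Write x = 659 + 1881·t and substitute into x ≡ 0 (mod 7): 1881·t ≡ 0 − 659 = -659 (mod 7).
    Reduce coefficients mod 7: 5·t ≡ 6 (mod 7).
    The inverse of 5 mod 7 is 3 (since 5·3 = 15 = 2·7 + 1), so t ≡ 3·6 = 18 ≡ 4 (mod 7).
    Then x = 659 + 1881·4 = 8183, valid modulo lcm(1881, 7) = 13167: x ≡ 8183 (mod 13167).
  Combine with x ≡ 9 (mod 17); new modulus lcm = 223839.
    Write x = 8183 + 13167·t and substitute into x ≡ 9 (mod 17): 13167·t ≡ 9 − 8183 = -8174 (mod 17).
    Reduce coefficients mod 17: 9·t ≡ 3 (mod 17).
    The inverse of 9 mod 17 is 2 (since 9·2 = 18 = 1·17 + 1), so t ≡ 2·3 = 6 ≡ 6 (mod 17).
    Then x = 8183 + 13167·6 = 87185, valid modulo lcm(13167, 17) = 223839: x ≡ 87185 (mod 223839).
Verify against each original: 87185 mod 11 = 10, 87185 mod 9 = 2, 87185 mod 19 = 13, 87185 mod 7 = 0, 87185 mod 17 = 9.

x ≡ 87185 (mod 223839).


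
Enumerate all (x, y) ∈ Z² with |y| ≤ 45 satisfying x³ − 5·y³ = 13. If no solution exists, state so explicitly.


The equation is x³ - 5y³ = 13. For fixed y, x³ = 5·y³ + 13, so a solution requires the RHS to be a perfect cube.
Strategy: iterate y from -45 to 45, compute RHS = 5·y³ + 13, and check whether it is a (positive or negative) perfect cube.
Check small values of y:
  y = 0: RHS = 13 is not a perfect cube.
  y = 1: RHS = 18 is not a perfect cube.
  y = -1: RHS = 8 = (2)³ ⇒ x = 2 works.
  y = 2: RHS = 53 is not a perfect cube.
  y = -2: RHS = -27 = (-3)³ ⇒ x = -3 works.
  y = 3: RHS = 148 is not a perfect cube.
  y = -3: RHS = -122 is not a perfect cube.
Continuing, at y = 7: RHS = 1728 = (12)³ ⇒ x = 12 works.
Searching the remaining y in |y| ≤ 45 finds no further solutions.
Collected solutions: (2, -1), (-3, -2), (12, 7).

Solutions (with |y| ≤ 45): (2, -1), (-3, -2), (12, 7).


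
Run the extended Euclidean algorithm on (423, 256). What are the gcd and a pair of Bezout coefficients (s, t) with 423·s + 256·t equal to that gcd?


Euclidean algorithm on (423, 256) — divide until remainder is 0:
  423 = 1 · 256 + 167
  256 = 1 · 167 + 89
  167 = 1 · 89 + 78
  89 = 1 · 78 + 11
  78 = 7 · 11 + 1
  11 = 11 · 1 + 0
gcd(423, 256) = 1.
Track Bezout coefficients alongside the remainders: start with r₀ = 423 = a·1 + b·0 (s = 1, t = 0) and r₁ = 256 = a·0 + b·1 (s = 0, t = 1); each new remainder r_{k+1} = r_{k-1} − q_k·r_k inherits s_{k+1} = s_{k-1} − q_k·s_k, t_{k+1} = t_{k-1} − q_k·t_k, so r_k = a·s_k + b·t_k at every step:
  q = 1: r = 167, s = 1 − 1·0 = 1, t = 0 − 1·1 = -1  (check: 423·1 + 256·(-1) = 167)
  q = 1: r = 89, s = 0 − 1·1 = -1, t = 1 − 1·(-1) = 2  (check: 423·(-1) + 256·2 = 89)
  q = 1: r = 78, s = 1 − 1·(-1) = 2, t = -1 − 1·2 = -3  (check: 423·2 + 256·(-3) = 78)
  q = 1: r = 11, s = -1 − 1·2 = -3, t = 2 − 1·(-3) = 5  (check: 423·(-3) + 256·5 = 11)
  q = 7: r = 1, s = 2 − 7·(-3) = 23, t = -3 − 7·5 = -38  (check: 423·23 + 256·(-38) = 1)
The row with r = 1 (the gcd) gives the Bezout coefficients s = 23, t = -38.
Result: 423 · (23) + 256 · (-38) = 1.

gcd(423, 256) = 1; s = 23, t = -38 (check: 423·23 + 256·(-38) = 1).


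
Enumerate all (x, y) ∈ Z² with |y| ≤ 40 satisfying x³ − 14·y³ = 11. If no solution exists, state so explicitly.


The equation is x³ - 14y³ = 11. For fixed y, x³ = 14·y³ + 11, so a solution requires the RHS to be a perfect cube.
Strategy: iterate y from -40 to 40, compute RHS = 14·y³ + 11, and check whether it is a (positive or negative) perfect cube.
Check small values of y:
  y = 0: RHS = 11 is not a perfect cube.
  y = 1: RHS = 25 is not a perfect cube.
  y = -1: RHS = -3 is not a perfect cube.
  y = 2: RHS = 123 is not a perfect cube.
  y = -2: RHS = -101 is not a perfect cube.
  y = 3: RHS = 389 is not a perfect cube.
  y = -3: RHS = -367 is not a perfect cube.
Continuing the search up to |y| = 40 finds no solutions either.
No (x, y) in the scanned range satisfies the equation.

No integer solutions with |y| ≤ 40.


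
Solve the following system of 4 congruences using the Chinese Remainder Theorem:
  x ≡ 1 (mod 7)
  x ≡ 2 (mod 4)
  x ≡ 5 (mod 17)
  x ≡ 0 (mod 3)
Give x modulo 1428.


Product of moduli M = 7 · 4 · 17 · 3 = 1428.
Merge one congruence at a time:
  Start: x ≡ 1 (mod 7).
  Combine with x ≡ 2 (mod 4); new modulus lcm = 28.
    Write x = 1 + 7·t and substitute into x ≡ 2 (mod 4): 7·t ≡ 2 − 1 = 1 (mod 4).
    Reduce coefficients mod 4: 3·t ≡ 1 (mod 4).
    The inverse of 3 mod 4 is 3 (since 3·3 = 9 = 2·4 + 1), so t ≡ 3·1 = 3 ≡ 3 (mod 4).
    Then x = 1 + 7·3 = 22, valid modulo lcm(7, 4) = 28: x ≡ 22 (mod 28).
  Combine with x ≡ 5 (mod 17); new modulus lcm = 476.
    Write x = 22 + 28·t and substitute into x ≡ 5 (mod 17): 28·t ≡ 5 − 22 = -17 (mod 17).
    Reduce coefficients mod 17: 11·t ≡ 0 (mod 17).
    The inverse of 11 mod 17 is 14 (since 11·14 = 154 = 9·17 + 1), so t ≡ 14·0 = 0 ≡ 0 (mod 17).
    Then x = 22 + 28·0 = 22, valid modulo lcm(28, 17) = 476: x ≡ 22 (mod 476).
  Combine with x ≡ 0 (mod 3); new modulus lcm = 1428.
    Write x = 22 + 476·t and substitute into x ≡ 0 (mod 3): 476·t ≡ 0 − 22 = -22 (mod 3).
    Reduce coefficients mod 3: 2·t ≡ 2 (mod 3).
    The inverse of 2 mod 3 is 2 (since 2·2 = 4 = 1·3 + 1), so t ≡ 2·2 = 4 ≡ 1 (mod 3).
    Then x = 22 + 476·1 = 498, valid modulo lcm(476, 3) = 1428: x ≡ 498 (mod 1428).
Verify against each original: 498 mod 7 = 1, 498 mod 4 = 2, 498 mod 17 = 5, 498 mod 3 = 0.

x ≡ 498 (mod 1428).


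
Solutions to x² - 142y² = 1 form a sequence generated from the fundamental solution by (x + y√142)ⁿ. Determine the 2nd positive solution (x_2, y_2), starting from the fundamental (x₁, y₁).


Step 1: Find the fundamental solution (x₁, y₁) of x² - 142y² = 1.
  Expand √142 as a continued fraction. a₀ = ⌊√142⌋ = 11; iterate m_{k+1} = d_k·a_k − m_k, d_{k+1} = (142 − m_{k+1}²)/d_k, a_{k+1} = ⌊(a₀ + m_{k+1})/d_{k+1}⌋ (starting m₀ = 0, d₀ = 1), with convergents p_k = a_k·p_{k-1} + p_{k-2}, q_k = a_k·q_{k-1} + q_{k-2} (p₋₁ = 1, q₋₁ = 0):
  k = 0: a₀ = 11; p₀/q₀ = 11/1; p₀² − 142·q₀² = 121 − 142 = -21.
  k = 1: m = 11, d = 21, a = ⌊(11 + 11)/21⌋ = 1; p/q = (1·11 + 1)/(1·1 + 0) = 12/1; p² − 142·q² = 144 − 142 = 2.
  k = 2: m = 10, d = 2, a = ⌊(11 + 10)/2⌋ = 10; p/q = (10·12 + 11)/(10·1 + 1) = 131/11; p² − 142·q² = 17161 − 17182 = -21.
  k = 3: m = 10, d = 21, a = ⌊(11 + 10)/21⌋ = 1; p/q = (1·131 + 12)/(1·11 + 1) = 143/12; p² − 142·q² = 20449 − 20448 = 1.
  The first convergent with p² − 142·q² = 1 gives the fundamental solution (x₁, y₁) = (143, 12).
Step 2: Apply the recurrence (x_{n+1}, y_{n+1}) = (x₁x_n + 142y₁y_n, x₁y_n + y₁x_n) repeatedly.
  From (x_1, y_1) = (143, 12): x_2 = 143·143 + 142·12·12 = 40897; y_2 = 143·12 + 12·143 = 3432.
Step 3: Verify x_2² - 142·y_2² = 1672564609 - 1672564608 = 1 (should be 1). ✓

(x_1, y_1) = (143, 12); (x_2, y_2) = (40897, 3432).


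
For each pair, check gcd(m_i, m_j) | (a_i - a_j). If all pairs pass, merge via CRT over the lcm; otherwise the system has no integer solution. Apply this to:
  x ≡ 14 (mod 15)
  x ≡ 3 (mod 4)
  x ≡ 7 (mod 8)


Moduli 15, 4, 8 are not pairwise coprime, so CRT works modulo lcm(m_i) when all pairwise compatibility conditions hold.
Pairwise compatibility: gcd(m_i, m_j) must divide a_i - a_j for every pair.
Merge one congruence at a time:
  Start: x ≡ 14 (mod 15).
  Combine with x ≡ 3 (mod 4): gcd(15, 4) = 1; 3 - 14 = -11, which IS divisible by 1, so compatible.
    Write x = 14 + 15·t and substitute into x ≡ 3 (mod 4): 15·t ≡ 3 − 14 = -11 (mod 4).
    Reduce coefficients mod 4: 3·t ≡ 1 (mod 4).
    The inverse of 3 mod 4 is 3 (since 3·3 = 9 = 2·4 + 1), so t ≡ 3·1 = 3 ≡ 3 (mod 4).
    Then x = 14 + 15·3 = 59, valid modulo lcm(15, 4) = 60: x ≡ 59 (mod 60).
  Combine with x ≡ 7 (mod 8): gcd(60, 8) = 4; 7 - 59 = -52, which IS divisible by 4, so compatible.
    Write x = 59 + 60·t and substitute into x ≡ 7 (mod 8): 60·t ≡ 7 − 59 = -52 (mod 8).
    Divide the congruence (and modulus) by g = 4: 15·t ≡ -13 (mod 2).
    Reduce coefficients mod 2: 1·t ≡ 1 (mod 2).
    So t ≡ 1 (mod 2).
    Then x = 59 + 60·1 = 119, valid modulo lcm(60, 8) = 120: x ≡ 119 (mod 120).
Verify: 119 mod 15 = 14, 119 mod 4 = 3, 119 mod 8 = 7.

x ≡ 119 (mod 120).


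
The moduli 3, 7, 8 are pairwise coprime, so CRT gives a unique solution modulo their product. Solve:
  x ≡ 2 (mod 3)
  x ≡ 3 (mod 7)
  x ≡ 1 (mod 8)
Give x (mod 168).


Moduli 3, 7, 8 are pairwise coprime; by CRT there is a unique solution modulo M = 3 · 7 · 8 = 168.
Solve pairwise, accumulating the modulus:
  Start with x ≡ 2 (mod 3).
  Combine with x ≡ 3 (mod 7): since gcd(3, 7) = 1, we get a unique residue mod 21.
    Write x = 2 + 3·t and substitute into x ≡ 3 (mod 7): 3·t ≡ 3 − 2 = 1 (mod 7).
    The inverse of 3 mod 7 is 5 (since 3·5 = 15 = 2·7 + 1), so t ≡ 5·1 = 5 ≡ 5 (mod 7).
    Then x = 2 + 3·5 = 17, valid modulo lcm(3, 7) = 21: x ≡ 17 (mod 21).
  Combine with x ≡ 1 (mod 8): since gcd(21, 8) = 1, we get a unique residue mod 168.
    Write x = 17 + 21·t and substitute into x ≡ 1 (mod 8): 21·t ≡ 1 − 17 = -16 (mod 8).
    Reduce coefficients mod 8: 5·t ≡ 0 (mod 8).
    The inverse of 5 mod 8 is 5 (since 5·5 = 25 = 3·8 + 1), so t ≡ 5·0 = 0 ≡ 0 (mod 8).
    Then x = 17 + 21·0 = 17, valid modulo lcm(21, 8) = 168: x ≡ 17 (mod 168).
Verify: 17 mod 3 = 2 ✓, 17 mod 7 = 3 ✓, 17 mod 8 = 1 ✓.

x ≡ 17 (mod 168).


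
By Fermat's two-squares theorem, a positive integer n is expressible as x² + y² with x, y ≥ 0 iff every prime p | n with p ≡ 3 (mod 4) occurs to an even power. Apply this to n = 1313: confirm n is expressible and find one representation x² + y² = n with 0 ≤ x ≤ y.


Step 1: Factor n = 1313 = 13 · 101.
Step 2: Check the mod-4 condition on each prime factor: 13 ≡ 1 (mod 4), exponent 1; 101 ≡ 1 (mod 4), exponent 1.
All primes ≡ 3 (mod 4) appear to even exponent (or don't appear), so by the two-squares theorem n IS expressible as a sum of two squares.
Step 3: Build a representation. Here n = 13 · 101 is a product of primes ≡ 1 (mod 4). Each prime p ≡ 1 (mod 4) is itself a sum of two squares; find a² by testing p − a² for a perfect square:
  13: 13 − 1² = 12, 13 − 2² = 9 = 3² ⇒ 13 = 2² + 3².
  101: 101 − 1² = 100 = 10² ⇒ 101 = 1² + 10².
  Combine using the Brahmagupta–Fibonacci identity (a² + b²)(c² + d²) = (ac − bd)² + (ad + bc)² = (ac + bd)² + (ad − bc)²:
  13 · 101 = 1313: from (2² + 3²)(1² + 10²), take (2·1 − 3·10, 2·10 + 3·1) = (2 − 30, 20 + 3) = (-28, 23); dropping signs (only squares matter) gives (28, 23); check 28² + 23² = 784 + 529 = 1313 ✓.
Step 4: Order so x ≤ y and verify: 23² + 28² = 529 + 784 = 1313 = n. ✓

n = 1313 = 23² + 28² (one valid representation with x ≤ y).


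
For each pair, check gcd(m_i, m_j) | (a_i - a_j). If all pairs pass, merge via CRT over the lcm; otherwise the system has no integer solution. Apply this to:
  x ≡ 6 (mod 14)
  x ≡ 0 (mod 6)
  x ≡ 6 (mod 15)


Moduli 14, 6, 15 are not pairwise coprime, so CRT works modulo lcm(m_i) when all pairwise compatibility conditions hold.
Pairwise compatibility: gcd(m_i, m_j) must divide a_i - a_j for every pair.
Merge one congruence at a time:
  Start: x ≡ 6 (mod 14).
  Combine with x ≡ 0 (mod 6): gcd(14, 6) = 2; 0 - 6 = -6, which IS divisible by 2, so compatible.
    Write x = 6 + 14·t and substitute into x ≡ 0 (mod 6): 14·t ≡ 0 − 6 = -6 (mod 6).
    Divide the congruence (and modulus) by g = 2: 7·t ≡ -3 (mod 3).
    Reduce coefficients mod 3: 1·t ≡ 0 (mod 3).
    So t ≡ 0 (mod 3).
    Then x = 6 + 14·0 = 6, valid modulo lcm(14, 6) = 42: x ≡ 6 (mod 42).
  Combine with x ≡ 6 (mod 15): gcd(42, 15) = 3; 6 - 6 = 0, which IS divisible by 3, so compatible.
    Write x = 6 + 42·t and substitute into x ≡ 6 (mod 15): 42·t ≡ 6 − 6 = 0 (mod 15).
    Divide the congruence (and modulus) by g = 3: 14·t ≡ 0 (mod 5).
    Reduce coefficients mod 5: 4·t ≡ 0 (mod 5).
    The inverse of 4 mod 5 is 4 (since 4·4 = 16 = 3·5 + 1), so t ≡ 4·0 = 0 ≡ 0 (mod 5).
    Then x = 6 + 42·0 = 6, valid modulo lcm(42, 15) = 210: x ≡ 6 (mod 210).
Verify: 6 mod 14 = 6, 6 mod 6 = 0, 6 mod 15 = 6.

x ≡ 6 (mod 210).


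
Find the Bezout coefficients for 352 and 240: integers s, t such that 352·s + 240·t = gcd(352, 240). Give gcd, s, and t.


Euclidean algorithm on (352, 240) — divide until remainder is 0:
  352 = 1 · 240 + 112
  240 = 2 · 112 + 16
  112 = 7 · 16 + 0
gcd(352, 240) = 16.
Track Bezout coefficients alongside the remainders: start with r₀ = 352 = a·1 + b·0 (s = 1, t = 0) and r₁ = 240 = a·0 + b·1 (s = 0, t = 1); each new remainder r_{k+1} = r_{k-1} − q_k·r_k inherits s_{k+1} = s_{k-1} − q_k·s_k, t_{k+1} = t_{k-1} − q_k·t_k, so r_k = a·s_k + b·t_k at every step:
  q = 1: r = 112, s = 1 − 1·0 = 1, t = 0 − 1·1 = -1  (check: 352·1 + 240·(-1) = 112)
  q = 2: r = 16, s = 0 − 2·1 = -2, t = 1 − 2·(-1) = 3  (check: 352·(-2) + 240·3 = 16)
The row with r = 16 (the gcd) gives the Bezout coefficients s = -2, t = 3.
Result: 352 · (-2) + 240 · (3) = 16.

gcd(352, 240) = 16; s = -2, t = 3 (check: 352·(-2) + 240·3 = 16).


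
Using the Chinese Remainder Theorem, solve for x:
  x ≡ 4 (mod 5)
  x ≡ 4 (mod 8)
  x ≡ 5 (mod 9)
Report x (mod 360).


Moduli 5, 8, 9 are pairwise coprime; by CRT there is a unique solution modulo M = 5 · 8 · 9 = 360.
Solve pairwise, accumulating the modulus:
  Start with x ≡ 4 (mod 5).
  Combine with x ≡ 4 (mod 8): since gcd(5, 8) = 1, we get a unique residue mod 40.
    Write x = 4 + 5·t and substitute into x ≡ 4 (mod 8): 5·t ≡ 4 − 4 = 0 (mod 8).
    The inverse of 5 mod 8 is 5 (since 5·5 = 25 = 3·8 + 1), so t ≡ 5·0 = 0 ≡ 0 (mod 8).
    Then x = 4 + 5·0 = 4, valid modulo lcm(5, 8) = 40: x ≡ 4 (mod 40).
  Combine with x ≡ 5 (mod 9): since gcd(40, 9) = 1, we get a unique residue mod 360.
    Write x = 4 + 40·t and substitute into x ≡ 5 (mod 9): 40·t ≡ 5 − 4 = 1 (mod 9).
    Reduce coefficients mod 9: 4·t ≡ 1 (mod 9).
    The inverse of 4 mod 9 is 7 (since 4·7 = 28 = 3·9 + 1), so t ≡ 7·1 = 7 ≡ 7 (mod 9).
    Then x = 4 + 40·7 = 284, valid modulo lcm(40, 9) = 360: x ≡ 284 (mod 360).
Verify: 284 mod 5 = 4 ✓, 284 mod 8 = 4 ✓, 284 mod 9 = 5 ✓.

x ≡ 284 (mod 360).


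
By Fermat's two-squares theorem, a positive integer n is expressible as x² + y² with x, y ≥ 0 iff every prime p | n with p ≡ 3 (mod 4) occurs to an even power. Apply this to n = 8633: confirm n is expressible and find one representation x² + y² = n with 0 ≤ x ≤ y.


Step 1: Factor n = 8633 = 89 · 97.
Step 2: Check the mod-4 condition on each prime factor: 89 ≡ 1 (mod 4), exponent 1; 97 ≡ 1 (mod 4), exponent 1.
All primes ≡ 3 (mod 4) appear to even exponent (or don't appear), so by the two-squares theorem n IS expressible as a sum of two squares.
Step 3: Build a representation. Here n = 89 · 97 is a product of primes ≡ 1 (mod 4). Each prime p ≡ 1 (mod 4) is itself a sum of two squares; find a² by testing p − a² for a perfect square:
  89: 89 − 1² = 88, 89 − 2² = 85, 89 − 3² = 80, 89 − 4² = 73, 89 − 5² = 64 = 8² ⇒ 89 = 5² + 8².
  97: 97 − 1² = 96, 97 − 2² = 93, 97 − 3² = 88, 97 − 4² = 81 = 9² ⇒ 97 = 4² + 9².
  Combine using the Brahmagupta–Fibonacci identity (a² + b²)(c² + d²) = (ac − bd)² + (ad + bc)² = (ac + bd)² + (ad − bc)²:
  89 · 97 = 8633: from (5² + 8²)(4² + 9²), take (5·4 − 8·9, 5·9 + 8·4) = (20 − 72, 45 + 32) = (-52, 77); dropping signs (only squares matter) gives (52, 77); check 52² + 77² = 2704 + 5929 = 8633 ✓.
Step 4: Order so x ≤ y and verify: 52² + 77² = 2704 + 5929 = 8633 = n. ✓

n = 8633 = 52² + 77² (one valid representation with x ≤ y).


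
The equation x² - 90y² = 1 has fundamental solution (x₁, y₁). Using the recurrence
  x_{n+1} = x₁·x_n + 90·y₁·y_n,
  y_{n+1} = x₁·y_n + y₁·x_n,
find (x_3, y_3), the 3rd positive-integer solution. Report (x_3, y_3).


Step 1: Find the fundamental solution (x₁, y₁) of x² - 90y² = 1.
  Expand √90 as a continued fraction. a₀ = ⌊√90⌋ = 9; iterate m_{k+1} = d_k·a_k − m_k, d_{k+1} = (90 − m_{k+1}²)/d_k, a_{k+1} = ⌊(a₀ + m_{k+1})/d_{k+1}⌋ (starting m₀ = 0, d₀ = 1), with convergents p_k = a_k·p_{k-1} + p_{k-2}, q_k = a_k·q_{k-1} + q_{k-2} (p₋₁ = 1, q₋₁ = 0):
  k = 0: a₀ = 9; p₀/q₀ = 9/1; p₀² − 90·q₀² = 81 − 90 = -9.
  k = 1: m = 9, d = 9, a = ⌊(9 + 9)/9⌋ = 2; p/q = (2·9 + 1)/(2·1 + 0) = 19/2; p² − 90·q² = 361 − 360 = 1.
  The first convergent with p² − 90·q² = 1 gives the fundamental solution (x₁, y₁) = (19, 2).
Step 2: Apply the recurrence (x_{n+1}, y_{n+1}) = (x₁x_n + 90y₁y_n, x₁y_n + y₁x_n) repeatedly.
  From (x_1, y_1) = (19, 2): x_2 = 19·19 + 90·2·2 = 721; y_2 = 19·2 + 2·19 = 76.
  From (x_2, y_2) = (721, 76): x_3 = 19·721 + 90·2·76 = 27379; y_3 = 19·76 + 2·721 = 2886.
Step 3: Verify x_3² - 90·y_3² = 749609641 - 749609640 = 1 (should be 1). ✓

(x_1, y_1) = (19, 2); (x_3, y_3) = (27379, 2886).


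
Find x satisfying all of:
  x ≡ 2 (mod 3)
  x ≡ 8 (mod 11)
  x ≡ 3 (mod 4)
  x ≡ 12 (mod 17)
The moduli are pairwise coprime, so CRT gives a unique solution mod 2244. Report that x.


Product of moduli M = 3 · 11 · 4 · 17 = 2244.
Merge one congruence at a time:
  Start: x ≡ 2 (mod 3).
  Combine with x ≡ 8 (mod 11); new modulus lcm = 33.
    Write x = 2 + 3·t and substitute into x ≡ 8 (mod 11): 3·t ≡ 8 − 2 = 6 (mod 11).
    The inverse of 3 mod 11 is 4 (since 3·4 = 12 = 1·11 + 1), so t ≡ 4·6 = 24 ≡ 2 (mod 11).
    Then x = 2 + 3·2 = 8, valid modulo lcm(3, 11) = 33: x ≡ 8 (mod 33).
  Combine with x ≡ 3 (mod 4); new modulus lcm = 132.
    Write x = 8 + 33·t and substitute into x ≡ 3 (mod 4): 33·t ≡ 3 − 8 = -5 (mod 4).
    Reduce coefficients mod 4: 1·t ≡ 3 (mod 4).
    So t ≡ 3 (mod 4).
    Then x = 8 + 33·3 = 107, valid modulo lcm(33, 4) = 132: x ≡ 107 (mod 132).
  Combine with x ≡ 12 (mod 17); new modulus lcm = 2244.
    Write x = 107 + 132·t and substitute into x ≡ 12 (mod 17): 132·t ≡ 12 − 107 = -95 (mod 17).
    Reduce coefficients mod 17: 13·t ≡ 7 (mod 17).
    The inverse of 13 mod 17 is 4 (since 13·4 = 52 = 3·17 + 1), so t ≡ 4·7 = 28 ≡ 11 (mod 17).
    Then x = 107 + 132·11 = 1559, valid modulo lcm(132, 17) = 2244: x ≡ 1559 (mod 2244).
Verify against each original: 1559 mod 3 = 2, 1559 mod 11 = 8, 1559 mod 4 = 3, 1559 mod 17 = 12.

x ≡ 1559 (mod 2244).


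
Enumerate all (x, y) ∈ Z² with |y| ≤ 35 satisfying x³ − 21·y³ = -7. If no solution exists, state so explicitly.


The equation is x³ - 21y³ = -7. For fixed y, x³ = 21·y³ − 7, so a solution requires the RHS to be a perfect cube.
Strategy: iterate y from -35 to 35, compute RHS = 21·y³ − 7, and check whether it is a (positive or negative) perfect cube.
Check small values of y:
  y = 0: RHS = -7 is not a perfect cube.
  y = 1: RHS = 14 is not a perfect cube.
  y = -1: RHS = -28 is not a perfect cube.
  y = 2: RHS = 161 is not a perfect cube.
  y = -2: RHS = -175 is not a perfect cube.
  y = 3: RHS = 560 is not a perfect cube.
  y = -3: RHS = -574 is not a perfect cube.
Continuing the search up to |y| = 35 finds no solutions either.
No (x, y) in the scanned range satisfies the equation.

No integer solutions with |y| ≤ 35.


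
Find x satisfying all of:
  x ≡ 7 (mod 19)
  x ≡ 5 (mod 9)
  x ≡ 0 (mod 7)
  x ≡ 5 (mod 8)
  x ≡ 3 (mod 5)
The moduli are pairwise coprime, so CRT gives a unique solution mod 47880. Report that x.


Product of moduli M = 19 · 9 · 7 · 8 · 5 = 47880.
Merge one congruence at a time:
  Start: x ≡ 7 (mod 19).
  Combine with x ≡ 5 (mod 9); new modulus lcm = 171.
    Write x = 7 + 19·t and substitute into x ≡ 5 (mod 9): 19·t ≡ 5 − 7 = -2 (mod 9).
    Reduce coefficients mod 9: 1·t ≡ 7 (mod 9).
    So t ≡ 7 (mod 9).
    Then x = 7 + 19·7 = 140, valid modulo lcm(19, 9) = 171: x ≡ 140 (mod 171).
  Combine with x ≡ 0 (mod 7); new modulus lcm = 1197.
    Write x = 140 + 171·t and substitute into x ≡ 0 (mod 7): 171·t ≡ 0 − 140 = -140 (mod 7).
    Reduce coefficients mod 7: 3·t ≡ 0 (mod 7).
    The inverse of 3 mod 7 is 5 (since 3·5 = 15 = 2·7 + 1), so t ≡ 5·0 = 0 ≡ 0 (mod 7).
    Then x = 140 + 171·0 = 140, valid modulo lcm(171, 7) = 1197: x ≡ 140 (mod 1197).
  Combine with x ≡ 5 (mod 8); new modulus lcm = 9576.
    Write x = 140 + 1197·t and substitute into x ≡ 5 (mod 8): 1197·t ≡ 5 − 140 = -135 (mod 8).
    Reduce coefficients mod 8: 5·t ≡ 1 (mod 8).
    The inverse of 5 mod 8 is 5 (since 5·5 = 25 = 3·8 + 1), so t ≡ 5·1 = 5 ≡ 5 (mod 8).
    Then x = 140 + 1197·5 = 6125, valid modulo lcm(1197, 8) = 9576: x ≡ 6125 (mod 9576).
  Combine with x ≡ 3 (mod 5); new modulus lcm = 47880.
    Write x = 6125 + 9576·t and substitute into x ≡ 3 (mod 5): 9576·t ≡ 3 − 6125 = -6122 (mod 5).
    Reduce coefficients mod 5: 1·t ≡ 3 (mod 5).
    So t ≡ 3 (mod 5).
    Then x = 6125 + 9576·3 = 34853, valid modulo lcm(9576, 5) = 47880: x ≡ 34853 (mod 47880).
Verify against each original: 34853 mod 19 = 7, 34853 mod 9 = 5, 34853 mod 7 = 0, 34853 mod 8 = 5, 34853 mod 5 = 3.

x ≡ 34853 (mod 47880).


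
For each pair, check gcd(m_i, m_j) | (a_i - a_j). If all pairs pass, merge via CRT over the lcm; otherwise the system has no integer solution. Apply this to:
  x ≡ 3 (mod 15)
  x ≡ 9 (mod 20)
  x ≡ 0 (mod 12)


Moduli 15, 20, 12 are not pairwise coprime, so CRT works modulo lcm(m_i) when all pairwise compatibility conditions hold.
Pairwise compatibility: gcd(m_i, m_j) must divide a_i - a_j for every pair.
Merge one congruence at a time:
  Start: x ≡ 3 (mod 15).
  Combine with x ≡ 9 (mod 20): gcd(15, 20) = 5, and 9 - 3 = 6 is NOT divisible by 5.
    ⇒ system is inconsistent (no integer solution).

No solution (the system is inconsistent).


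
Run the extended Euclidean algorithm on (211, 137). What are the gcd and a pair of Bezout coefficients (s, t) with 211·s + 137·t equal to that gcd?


Euclidean algorithm on (211, 137) — divide until remainder is 0:
  211 = 1 · 137 + 74
  137 = 1 · 74 + 63
  74 = 1 · 63 + 11
  63 = 5 · 11 + 8
  11 = 1 · 8 + 3
  8 = 2 · 3 + 2
  3 = 1 · 2 + 1
  2 = 2 · 1 + 0
gcd(211, 137) = 1.
Track Bezout coefficients alongside the remainders: start with r₀ = 211 = a·1 + b·0 (s = 1, t = 0) and r₁ = 137 = a·0 + b·1 (s = 0, t = 1); each new remainder r_{k+1} = r_{k-1} − q_k·r_k inherits s_{k+1} = s_{k-1} − q_k·s_k, t_{k+1} = t_{k-1} − q_k·t_k, so r_k = a·s_k + b·t_k at every step:
  q = 1: r = 74, s = 1 − 1·0 = 1, t = 0 − 1·1 = -1  (check: 211·1 + 137·(-1) = 74)
  q = 1: r = 63, s = 0 − 1·1 = -1, t = 1 − 1·(-1) = 2  (check: 211·(-1) + 137·2 = 63)
  q = 1: r = 11, s = 1 − 1·(-1) = 2, t = -1 − 1·2 = -3  (check: 211·2 + 137·(-3) = 11)
  q = 5: r = 8, s = -1 − 5·2 = -11, t = 2 − 5·(-3) = 17  (check: 211·(-11) + 137·17 = 8)
  q = 1: r = 3, s = 2 − 1·(-11) = 13, t = -3 − 1·17 = -20  (check: 211·13 + 137·(-20) = 3)
  q = 2: r = 2, s = -11 − 2·13 = -37, t = 17 − 2·(-20) = 57  (check: 211·(-37) + 137·57 = 2)
  q = 1: r = 1, s = 13 − 1·(-37) = 50, t = -20 − 1·57 = -77  (check: 211·50 + 137·(-77) = 1)
The row with r = 1 (the gcd) gives the Bezout coefficients s = 50, t = -77.
Result: 211 · (50) + 137 · (-77) = 1.

gcd(211, 137) = 1; s = 50, t = -77 (check: 211·50 + 137·(-77) = 1).


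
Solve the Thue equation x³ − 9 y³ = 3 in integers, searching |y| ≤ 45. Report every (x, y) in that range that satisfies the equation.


The equation is x³ - 9y³ = 3. For fixed y, x³ = 9·y³ + 3, so a solution requires the RHS to be a perfect cube.
Strategy: iterate y from -45 to 45, compute RHS = 9·y³ + 3, and check whether it is a (positive or negative) perfect cube.
Check small values of y:
  y = 0: RHS = 3 is not a perfect cube.
  y = 1: RHS = 12 is not a perfect cube.
  y = -1: RHS = -6 is not a perfect cube.
  y = 2: RHS = 75 is not a perfect cube.
  y = -2: RHS = -69 is not a perfect cube.
  y = 3: RHS = 246 is not a perfect cube.
  y = -3: RHS = -240 is not a perfect cube.
Continuing the search up to |y| = 45 finds no solutions either.
No (x, y) in the scanned range satisfies the equation.

No integer solutions with |y| ≤ 45.


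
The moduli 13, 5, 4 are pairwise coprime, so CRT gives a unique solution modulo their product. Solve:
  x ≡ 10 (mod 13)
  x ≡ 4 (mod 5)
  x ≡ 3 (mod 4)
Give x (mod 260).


Moduli 13, 5, 4 are pairwise coprime; by CRT there is a unique solution modulo M = 13 · 5 · 4 = 260.
Solve pairwise, accumulating the modulus:
  Start with x ≡ 10 (mod 13).
  Combine with x ≡ 4 (mod 5): since gcd(13, 5) = 1, we get a unique residue mod 65.
    Write x = 10 + 13·t and substitute into x ≡ 4 (mod 5): 13·t ≡ 4 − 10 = -6 (mod 5).
    Reduce coefficients mod 5: 3·t ≡ 4 (mod 5).
    The inverse of 3 mod 5 is 2 (since 3·2 = 6 = 1·5 + 1), so t ≡ 2·4 = 8 ≡ 3 (mod 5).
    Then x = 10 + 13·3 = 49, valid modulo lcm(13, 5) = 65: x ≡ 49 (mod 65).
  Combine with x ≡ 3 (mod 4): since gcd(65, 4) = 1, we get a unique residue mod 260.
    Write x = 49 + 65·t and substitute into x ≡ 3 (mod 4): 65·t ≡ 3 − 49 = -46 (mod 4).
    Reduce coefficients mod 4: 1·t ≡ 2 (mod 4).
    So t ≡ 2 (mod 4).
    Then x = 49 + 65·2 = 179, valid modulo lcm(65, 4) = 260: x ≡ 179 (mod 260).
Verify: 179 mod 13 = 10 ✓, 179 mod 5 = 4 ✓, 179 mod 4 = 3 ✓.

x ≡ 179 (mod 260).
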